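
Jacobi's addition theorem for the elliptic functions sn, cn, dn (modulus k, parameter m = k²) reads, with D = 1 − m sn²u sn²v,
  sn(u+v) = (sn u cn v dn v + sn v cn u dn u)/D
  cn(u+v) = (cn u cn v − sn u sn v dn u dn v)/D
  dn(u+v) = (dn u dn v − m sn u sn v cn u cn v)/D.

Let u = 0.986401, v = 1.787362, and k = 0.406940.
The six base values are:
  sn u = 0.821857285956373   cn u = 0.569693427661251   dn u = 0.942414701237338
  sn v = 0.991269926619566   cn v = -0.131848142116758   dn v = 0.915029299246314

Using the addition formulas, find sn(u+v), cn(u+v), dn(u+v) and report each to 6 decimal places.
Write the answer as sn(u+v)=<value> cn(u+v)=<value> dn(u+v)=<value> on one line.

m = k² = 0.1656001636
D = 1 − m·sn²u·sn²v = 0.8900899407320102
sn(u+v) = (sn u·cn v·dn v + sn v·cn u·dn u)/D = 0.433047493656/0.8900899407320102 = 0.486521051232038
cn(u+v) = (cn u·cn v − sn u·sn v·dn u·dn v)/D = -0.7776438586078913/0.8900899407320102 = -0.8736688541478817
dn(u+v) = (dn u·dn v − m·sn u·sn v·cn u·cn v)/D = 0.8724706769242386/0.8900899407320102 = 0.9802050747890921

sn(u+v)=0.486521 cn(u+v)=-0.873669 dn(u+v)=0.980205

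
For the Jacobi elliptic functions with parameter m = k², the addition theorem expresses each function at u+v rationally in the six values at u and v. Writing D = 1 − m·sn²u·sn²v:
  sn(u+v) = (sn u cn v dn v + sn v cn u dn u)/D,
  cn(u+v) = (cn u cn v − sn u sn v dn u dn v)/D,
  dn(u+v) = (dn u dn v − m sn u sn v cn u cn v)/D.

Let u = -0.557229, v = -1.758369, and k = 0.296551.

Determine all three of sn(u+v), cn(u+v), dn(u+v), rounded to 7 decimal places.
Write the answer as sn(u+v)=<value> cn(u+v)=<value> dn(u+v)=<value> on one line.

sn(u+v)=-0.7768644 cn(u+v)=-0.6296679 dn(u+v)=0.9731008

sn u = -0.5268144034715164, cn u = 0.8499803434756302, dn u = 0.9877211240072919
sn v = -0.9895832880981976, cn v = -0.1439615084554189, dn v = 0.9559707658845226
m = k² = 0.087942495601
D = 1 − m·sn²u·sn²v = 0.9760988514431681
sn(u+v) = (sn u·cn v·dn v + sn v·cn u·dn u)/D = -0.7582964818315658/0.9760988514431681 = -0.7768644340790073
cn(u+v) = (cn u·cn v − sn u·sn v·dn u·dn v)/D = -0.6146181037282759/0.9760988514431681 = -0.629667889496601
dn(u+v) = (dn u·dn v − m·sn u·sn v·cn u·cn v)/D = 0.9498425347466899/0.9760988514431681 = 0.9731007605862274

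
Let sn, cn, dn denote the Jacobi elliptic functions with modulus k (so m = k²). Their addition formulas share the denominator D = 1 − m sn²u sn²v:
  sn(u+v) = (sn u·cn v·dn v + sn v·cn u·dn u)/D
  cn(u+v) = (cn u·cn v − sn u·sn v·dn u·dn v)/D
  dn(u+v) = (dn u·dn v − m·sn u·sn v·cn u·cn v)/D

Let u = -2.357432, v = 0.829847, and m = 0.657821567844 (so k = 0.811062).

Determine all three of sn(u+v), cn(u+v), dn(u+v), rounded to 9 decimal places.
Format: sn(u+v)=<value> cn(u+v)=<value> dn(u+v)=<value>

sn u = -0.9797943683453199, cn u = -0.2000074892567663, dn u = 0.607036461462166
sn v = 0.7003416819441765, cn v = 0.7138077672115945, dn v = 0.8230143880303246
m = k² = 0.657821567844
D = 1 − m·sn²u·sn²v = 0.6902595421622706
sn(u+v) = (sn u·cn v·dn v + sn v·cn u·dn u)/D = -0.6606335493993804/0.6902595421622706 = -0.9570799229082943
cn(u+v) = (cn u·cn v − sn u·sn v·dn u·dn v)/D = 0.2000538651314785/0.6902595421622706 = 0.2898241210904529
dn(u+v) = (dn u·dn v − m·sn u·sn v·cn u·cn v)/D = 0.4351560296117497/0.6902595421622706 = 0.6304237797982523

sn(u+v)=-0.957079923 cn(u+v)=0.289824121 dn(u+v)=0.630423780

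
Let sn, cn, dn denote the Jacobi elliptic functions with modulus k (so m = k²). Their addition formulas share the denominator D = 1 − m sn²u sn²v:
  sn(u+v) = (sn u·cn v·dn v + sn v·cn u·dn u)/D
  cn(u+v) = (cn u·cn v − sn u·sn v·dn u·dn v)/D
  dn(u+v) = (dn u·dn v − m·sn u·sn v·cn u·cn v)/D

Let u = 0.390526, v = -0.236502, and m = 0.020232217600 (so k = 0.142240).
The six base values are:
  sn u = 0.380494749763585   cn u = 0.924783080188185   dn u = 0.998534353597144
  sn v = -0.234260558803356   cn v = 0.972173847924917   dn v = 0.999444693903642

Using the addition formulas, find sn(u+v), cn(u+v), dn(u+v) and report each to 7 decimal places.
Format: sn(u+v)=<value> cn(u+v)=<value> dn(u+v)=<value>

sn(u+v)=0.1534036 cn(u+v)=0.9881636 dn(u+v)=0.9997619

m = k² = 0.0202322176
D = 1 − m·sn²u·sn²v = 0.9998392543703377
sn(u+v) = (sn u·cn v·dn v + sn v·cn u·dn u)/D = 0.1533789501504598/0.9998392543703377 = 0.1534036091101987
cn(u+v) = (cn u·cn v − sn u·sn v·dn u·dn v)/D = 0.9880047733845093/0.9998392543703377 = 0.9881636163672317
dn(u+v) = (dn u·dn v − m·sn u·sn v·cn u·cn v)/D = 0.9996012052764044/0.9998392543703377 = 0.9997619126345633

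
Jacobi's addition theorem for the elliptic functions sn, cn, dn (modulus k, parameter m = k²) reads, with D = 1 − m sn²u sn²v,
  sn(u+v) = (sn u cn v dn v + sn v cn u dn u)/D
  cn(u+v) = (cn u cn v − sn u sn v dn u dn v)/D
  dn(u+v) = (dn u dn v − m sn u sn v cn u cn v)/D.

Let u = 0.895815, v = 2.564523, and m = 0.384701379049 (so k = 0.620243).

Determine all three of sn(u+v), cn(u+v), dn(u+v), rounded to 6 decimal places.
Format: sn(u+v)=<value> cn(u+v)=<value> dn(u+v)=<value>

sn u = 0.7557660923702765, cn u = 0.6548416706528096, dn u = 0.883326297736238
sn v = 0.7964949437422186, cn v = -0.604645189010117, dn v = 0.8694503040154087
m = k² = 0.384701379049
D = 1 − m·sn²u·sn²v = 0.8605994150677378
sn(u+v) = (sn u·cn v·dn v + sn v·cn u·dn u)/D = 0.06341064017471661/0.8605994150677378 = 0.07368194663451585
cn(u+v) = (cn u·cn v − sn u·sn v·dn u·dn v)/D = -0.8582601260268154/0.8605994150677378 = -0.9972817910400993
dn(u+v) = (dn u·dn v − m·sn u·sn v·cn u·cn v)/D = 0.8597002407043116/0.8605994150677378 = 0.998955176650503

sn(u+v)=0.073682 cn(u+v)=-0.997282 dn(u+v)=0.998955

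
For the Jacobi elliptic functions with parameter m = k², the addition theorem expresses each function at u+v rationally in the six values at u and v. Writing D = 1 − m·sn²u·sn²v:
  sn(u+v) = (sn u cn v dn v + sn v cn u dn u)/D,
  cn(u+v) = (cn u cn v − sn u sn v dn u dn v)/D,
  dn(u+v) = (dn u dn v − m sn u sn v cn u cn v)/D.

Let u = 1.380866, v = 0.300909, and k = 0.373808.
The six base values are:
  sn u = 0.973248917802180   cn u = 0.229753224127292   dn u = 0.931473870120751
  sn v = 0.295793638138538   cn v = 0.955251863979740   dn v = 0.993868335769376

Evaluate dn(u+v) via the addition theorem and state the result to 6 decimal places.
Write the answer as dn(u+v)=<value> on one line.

dn(u+v)=0.927677

m = k² = 0.139732420864
D = 1 − m·sn²u·sn²v = 0.9884196229404981
dn(u+v) = (dn u·dn v − m·sn u·sn v·cn u·cn v)/D = 0.9169338337028417/0.9884196229404981 = 0.9276766794400644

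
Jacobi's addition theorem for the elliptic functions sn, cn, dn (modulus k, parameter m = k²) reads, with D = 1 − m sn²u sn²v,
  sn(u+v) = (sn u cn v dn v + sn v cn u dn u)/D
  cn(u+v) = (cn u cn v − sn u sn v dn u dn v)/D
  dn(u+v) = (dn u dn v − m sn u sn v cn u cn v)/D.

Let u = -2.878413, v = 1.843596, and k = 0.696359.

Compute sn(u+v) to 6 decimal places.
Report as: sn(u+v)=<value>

sn(u+v)=-0.820935

sn u = -0.6946372448308233, cn u = -0.7193602005211595, dn u = 0.8752245217023932
sn v = 0.9999988705686271, cn v = -0.001502950920759654, dn v = 0.7176943907240361
m = k² = 0.484915856881
D = 1 − m·sn²u·sn²v = 0.7660184919221901
sn(u+v) = (sn u·cn v·dn v + sn v·cn u·dn u)/D = -0.6288516993157338/0.7660184919221901 = -0.8209354029270754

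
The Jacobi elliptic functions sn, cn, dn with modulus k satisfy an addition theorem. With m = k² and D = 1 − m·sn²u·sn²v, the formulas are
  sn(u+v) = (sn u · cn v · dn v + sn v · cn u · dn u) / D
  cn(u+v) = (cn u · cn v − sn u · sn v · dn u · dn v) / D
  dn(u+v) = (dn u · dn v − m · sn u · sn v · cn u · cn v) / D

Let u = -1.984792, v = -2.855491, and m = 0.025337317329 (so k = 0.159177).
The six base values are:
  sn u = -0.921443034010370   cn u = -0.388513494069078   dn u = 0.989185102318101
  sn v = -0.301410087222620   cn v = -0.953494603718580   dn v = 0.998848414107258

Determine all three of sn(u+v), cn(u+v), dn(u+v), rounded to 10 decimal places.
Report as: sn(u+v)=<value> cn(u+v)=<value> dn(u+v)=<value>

sn(u+v)=0.9953599591 cn(u+v)=0.0962213689 dn(u+v)=0.9873688619

m = k² = 0.025337317329
D = 1 − m·sn²u·sn²v = 0.9980456012405116
sn(u+v) = (sn u·cn v·dn v + sn v·cn u·dn u)/D = 0.9934146288249128/0.9980456012405116 = 0.9953599590942109
cn(u+v) = (cn u·cn v − sn u·sn v·dn u·dn v)/D = 0.09603331397069989/0.9980456012405116 = 0.09622136889470397
dn(u+v) = (dn u·dn v − m·sn u·sn v·cn u·cn v)/D = 0.9854391494651522/0.9980456012405116 = 0.9873688619440931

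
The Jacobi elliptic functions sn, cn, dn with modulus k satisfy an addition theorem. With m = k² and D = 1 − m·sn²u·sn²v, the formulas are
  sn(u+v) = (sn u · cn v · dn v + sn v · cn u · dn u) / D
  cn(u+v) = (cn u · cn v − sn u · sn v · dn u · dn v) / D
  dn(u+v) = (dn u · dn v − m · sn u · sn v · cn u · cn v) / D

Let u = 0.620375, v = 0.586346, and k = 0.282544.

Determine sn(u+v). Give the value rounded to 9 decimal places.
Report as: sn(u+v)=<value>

sn u = 0.578947378038664, cn u = 0.8153649081620795, dn u = 0.9865303860446983
sn v = 0.5512359372412578, cn v = 0.8343494121132657, dn v = 0.9877967573470751
m = k² = 0.079831111936
D = 1 − m·sn²u·sn²v = 0.9918693473555502
sn(u+v) = (sn u·cn v·dn v + sn v·cn u·dn u)/D = 0.9205541041081247/0.9918693473555502 = 0.9281001641621843

sn(u+v)=0.928100164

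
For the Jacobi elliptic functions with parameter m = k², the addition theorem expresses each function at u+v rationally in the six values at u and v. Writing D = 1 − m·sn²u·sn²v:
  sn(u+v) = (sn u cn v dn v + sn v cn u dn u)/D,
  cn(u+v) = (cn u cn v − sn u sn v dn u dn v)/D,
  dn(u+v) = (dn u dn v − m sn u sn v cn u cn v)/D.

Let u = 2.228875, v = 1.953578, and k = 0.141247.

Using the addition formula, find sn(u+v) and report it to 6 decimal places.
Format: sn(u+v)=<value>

sn(u+v)=-0.853212

sn u = 0.7994185857599457, cn u = -0.6007744374901185, dn u = 0.9936045969387113
sn v = 0.9318679205435308, cn v = -0.3627977103867605, dn v = 0.9912997738153413
m = k² = 0.019950715009
D = 1 − m·sn²u·sn²v = 0.9889282653239711
sn(u+v) = (sn u·cn v·dn v + sn v·cn u·dn u)/D = -0.843765937847353/0.9889282653239711 = -0.8532124800487292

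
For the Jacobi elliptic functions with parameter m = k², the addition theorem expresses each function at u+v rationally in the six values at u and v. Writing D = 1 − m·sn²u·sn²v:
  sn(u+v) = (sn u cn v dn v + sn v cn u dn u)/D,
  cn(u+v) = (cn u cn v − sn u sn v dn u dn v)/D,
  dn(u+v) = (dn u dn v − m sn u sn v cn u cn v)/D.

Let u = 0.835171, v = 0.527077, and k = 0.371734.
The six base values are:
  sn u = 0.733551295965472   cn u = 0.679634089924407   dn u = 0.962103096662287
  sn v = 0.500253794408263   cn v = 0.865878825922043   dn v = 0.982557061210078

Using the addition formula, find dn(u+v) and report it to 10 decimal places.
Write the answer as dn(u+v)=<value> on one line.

dn(u+v)=0.9328384146

m = k² = 0.138186166756
D = 1 − m·sn²u·sn²v = 0.9813917158112371
dn(u+v) = (dn u·dn v − m·sn u·sn v·cn u·cn v)/D = 0.9154798922396057/0.9813917158112371 = 0.932838414559932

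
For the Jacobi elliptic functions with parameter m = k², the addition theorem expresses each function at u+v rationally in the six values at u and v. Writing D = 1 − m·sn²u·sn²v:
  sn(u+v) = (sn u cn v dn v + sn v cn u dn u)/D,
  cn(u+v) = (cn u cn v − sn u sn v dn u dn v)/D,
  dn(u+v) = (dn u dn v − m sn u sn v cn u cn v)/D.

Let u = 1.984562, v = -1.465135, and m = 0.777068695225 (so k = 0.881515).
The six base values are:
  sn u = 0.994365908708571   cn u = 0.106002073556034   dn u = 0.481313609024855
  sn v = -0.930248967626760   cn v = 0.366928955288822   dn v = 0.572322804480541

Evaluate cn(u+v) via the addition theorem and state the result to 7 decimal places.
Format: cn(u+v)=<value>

cn(u+v)=0.8764428

m = k² = 0.777068695225
D = 1 − m·sn²u·sn²v = 0.3351092982163255
cn(u+v) = (cn u·cn v − sn u·sn v·dn u·dn v)/D = 0.2937041432427714/0.3351092982163255 = 0.8764428346395045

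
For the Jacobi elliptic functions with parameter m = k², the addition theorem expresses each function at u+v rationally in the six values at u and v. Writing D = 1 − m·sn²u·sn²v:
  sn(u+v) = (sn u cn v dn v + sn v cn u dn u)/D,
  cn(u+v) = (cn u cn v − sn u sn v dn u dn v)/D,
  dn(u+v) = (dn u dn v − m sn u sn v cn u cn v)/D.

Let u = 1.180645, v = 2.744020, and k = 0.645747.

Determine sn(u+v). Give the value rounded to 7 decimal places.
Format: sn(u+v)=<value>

sn(u+v)=-0.3362107

sn u = 0.8886397399436923, cn u = 0.4586059447857243, dn u = 0.8189699219572135
sn v = 0.717373586179972, cn v = -0.6966886950792917, dn v = 0.8862319090415128
m = k² = 0.416989188009
D = 1 − m·sn²u·sn²v = 0.8305400710242709
sn(u+v) = (sn u·cn v·dn v + sn v·cn u·dn u)/D = -0.2792364555832978/0.8305400710242709 = -0.3362106962990082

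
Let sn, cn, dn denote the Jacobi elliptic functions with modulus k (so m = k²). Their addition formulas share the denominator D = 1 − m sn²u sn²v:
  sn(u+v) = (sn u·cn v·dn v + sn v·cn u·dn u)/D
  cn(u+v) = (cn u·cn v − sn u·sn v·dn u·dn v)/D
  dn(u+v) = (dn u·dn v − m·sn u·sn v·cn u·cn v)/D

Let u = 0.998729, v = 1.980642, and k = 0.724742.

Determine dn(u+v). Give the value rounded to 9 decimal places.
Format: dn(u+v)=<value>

dn(u+v)=0.873283464

sn u = 0.8003566299954873, cn u = 0.5995241986961549, dn u = 0.8145794020200139
sn v = 0.9974008939911405, cn v = -0.07205176379294042, dn v = 0.6909962742790443
m = k² = 0.525250966564
D = 1 − m·sn²u·sn²v = 0.665286321770202
dn(u+v) = (dn u·dn v − m·sn u·sn v·cn u·cn v)/D = 0.5809835439559922/0.665286321770202 = 0.8732834644940604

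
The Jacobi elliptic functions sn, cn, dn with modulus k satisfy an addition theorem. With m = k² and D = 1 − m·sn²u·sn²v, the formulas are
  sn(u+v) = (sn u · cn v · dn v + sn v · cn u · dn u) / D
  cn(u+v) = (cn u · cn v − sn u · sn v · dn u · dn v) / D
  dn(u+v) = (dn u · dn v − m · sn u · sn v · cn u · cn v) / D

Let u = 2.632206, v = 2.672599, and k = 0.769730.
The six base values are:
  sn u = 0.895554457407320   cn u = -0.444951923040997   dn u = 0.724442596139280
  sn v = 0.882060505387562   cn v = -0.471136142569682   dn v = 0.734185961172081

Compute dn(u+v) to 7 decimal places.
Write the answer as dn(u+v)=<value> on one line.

m = k² = 0.5924842729
D = 1 − m·sn²u·sn²v = 0.6302930796032
dn(u+v) = (dn u·dn v − m·sn u·sn v·cn u·cn v)/D = 0.4337625480679572/0.6302930796032 = 0.6881918302847808

dn(u+v)=0.6881918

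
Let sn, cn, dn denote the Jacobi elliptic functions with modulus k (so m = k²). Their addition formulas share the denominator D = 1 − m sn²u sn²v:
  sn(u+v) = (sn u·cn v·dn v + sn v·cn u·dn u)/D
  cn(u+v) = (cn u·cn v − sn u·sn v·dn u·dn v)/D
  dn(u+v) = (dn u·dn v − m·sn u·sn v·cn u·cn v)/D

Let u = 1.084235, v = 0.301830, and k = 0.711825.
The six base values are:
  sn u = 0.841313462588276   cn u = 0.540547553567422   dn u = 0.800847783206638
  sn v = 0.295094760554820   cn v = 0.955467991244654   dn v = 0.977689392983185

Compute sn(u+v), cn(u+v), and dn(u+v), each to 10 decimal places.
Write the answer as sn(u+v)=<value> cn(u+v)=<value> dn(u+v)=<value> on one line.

m = k² = 0.506694830625
D = 1 − m·sn²u·sn²v = 0.9687690533971768
sn(u+v) = (sn u·cn v·dn v + sn v·cn u·dn u)/D = 0.9136591783428149/0.9687690533971768 = 0.9431135058855271
cn(u+v) = (cn u·cn v − sn u·sn v·dn u·dn v)/D = 0.3220875419043625/0.9687690533971768 = 0.3324709235652192
dn(u+v) = (dn u·dn v − m·sn u·sn v·cn u·cn v)/D = 0.7180099353485664/0.9687690533971768 = 0.7411569690740276

sn(u+v)=0.9431135059 cn(u+v)=0.3324709236 dn(u+v)=0.7411569691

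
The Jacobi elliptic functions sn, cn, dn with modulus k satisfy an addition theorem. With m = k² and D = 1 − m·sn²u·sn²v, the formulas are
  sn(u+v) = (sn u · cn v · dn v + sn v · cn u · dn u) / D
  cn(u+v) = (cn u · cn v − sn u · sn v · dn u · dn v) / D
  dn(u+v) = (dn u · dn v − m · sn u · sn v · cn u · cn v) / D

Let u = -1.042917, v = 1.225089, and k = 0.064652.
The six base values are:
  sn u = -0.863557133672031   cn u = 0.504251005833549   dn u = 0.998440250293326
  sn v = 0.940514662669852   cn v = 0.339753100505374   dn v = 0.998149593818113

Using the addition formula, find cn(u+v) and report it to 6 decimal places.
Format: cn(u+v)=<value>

m = k² = 0.004179881104
D = 1 − m·sn²u·sn²v = 0.9972427431646301
cn(u+v) = (cn u·cn v − sn u·sn v·dn u·dn v)/D = 0.980741644860436/0.9972427431646301 = 0.9834532781338375

cn(u+v)=0.983453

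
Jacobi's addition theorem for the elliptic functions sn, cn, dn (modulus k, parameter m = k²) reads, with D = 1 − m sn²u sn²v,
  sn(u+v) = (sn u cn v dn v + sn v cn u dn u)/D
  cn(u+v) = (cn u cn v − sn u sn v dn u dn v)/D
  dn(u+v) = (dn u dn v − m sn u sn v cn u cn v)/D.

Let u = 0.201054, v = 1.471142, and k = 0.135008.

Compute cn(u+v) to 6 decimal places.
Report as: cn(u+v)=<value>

cn(u+v)=-0.093173

sn u = 0.1996782142321132, cn u = 0.979861526319446, dn u = 0.9996365628599066
sn v = 0.9943966163479889, cn v = 0.1057136197264602, dn v = 0.9909472918287578
m = k² = 0.018227160064
D = 1 − m·sn²u·sn²v = 0.9992813794188373
cn(u+v) = (cn u·cn v − sn u·sn v·dn u·dn v)/D = -0.09310562148714719/0.9992813794188373 = -0.09317257721873655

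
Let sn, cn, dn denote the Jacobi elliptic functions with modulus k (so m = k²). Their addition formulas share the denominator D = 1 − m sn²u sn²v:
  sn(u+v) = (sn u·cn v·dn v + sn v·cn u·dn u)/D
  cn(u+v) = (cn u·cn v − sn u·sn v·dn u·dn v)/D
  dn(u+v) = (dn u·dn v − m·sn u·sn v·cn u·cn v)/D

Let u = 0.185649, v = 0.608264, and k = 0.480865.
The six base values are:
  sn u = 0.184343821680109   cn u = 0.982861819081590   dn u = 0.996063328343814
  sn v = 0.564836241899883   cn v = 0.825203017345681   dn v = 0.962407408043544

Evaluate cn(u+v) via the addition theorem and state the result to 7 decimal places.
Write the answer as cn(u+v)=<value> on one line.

cn(u+v)=0.7130328

m = k² = 0.231231148225
D = 1 − m·sn²u·sn²v = 0.9974930329907968
cn(u+v) = (cn u·cn v − sn u·sn v·dn u·dn v)/D = 0.7112452540074394/0.9974930329907968 = 0.7130328037228523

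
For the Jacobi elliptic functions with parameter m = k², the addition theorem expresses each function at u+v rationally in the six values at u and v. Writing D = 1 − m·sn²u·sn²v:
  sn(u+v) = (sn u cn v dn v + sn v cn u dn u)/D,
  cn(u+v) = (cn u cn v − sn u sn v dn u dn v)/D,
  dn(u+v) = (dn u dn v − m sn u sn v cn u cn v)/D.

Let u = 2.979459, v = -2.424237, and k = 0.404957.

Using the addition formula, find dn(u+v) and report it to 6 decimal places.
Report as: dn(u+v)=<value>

sn u = 0.2989625097480826, cn u = -0.9542648572409694, dn u = 0.9926443426221112
sn v = -0.7477424818335363, cn v = -0.6639888409163393, dn v = 0.9530529936815974
m = k² = 0.163990171849
D = 1 − m·sn²u·sn²v = 0.9918048785783285
dn(u+v) = (dn u·dn v − m·sn u·sn v·cn u·cn v)/D = 0.9692709030990615/0.9918048785783285 = 0.9772798299686047

dn(u+v)=0.977280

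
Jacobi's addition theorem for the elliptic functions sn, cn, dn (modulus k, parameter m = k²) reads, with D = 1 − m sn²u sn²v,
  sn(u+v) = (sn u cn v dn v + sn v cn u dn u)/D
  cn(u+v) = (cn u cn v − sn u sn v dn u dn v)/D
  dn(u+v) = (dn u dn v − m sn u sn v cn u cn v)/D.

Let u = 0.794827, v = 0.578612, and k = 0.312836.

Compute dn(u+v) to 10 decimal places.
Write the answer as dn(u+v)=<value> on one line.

dn(u+v)=0.9523976892

sn u = 0.7086780768630702, cn u = 0.7055319860740974, dn u = 0.9751149180552732
sn v = 0.5443891971999212, cn v = 0.8388327616229741, dn v = 0.9853914775517807
m = k² = 0.097866362896
D = 1 − m·sn²u·sn²v = 0.9854336600450413
dn(u+v) = (dn u·dn v − m·sn u·sn v·cn u·cn v)/D = 0.9385247406586374/0.9854336600450413 = 0.9523976891714254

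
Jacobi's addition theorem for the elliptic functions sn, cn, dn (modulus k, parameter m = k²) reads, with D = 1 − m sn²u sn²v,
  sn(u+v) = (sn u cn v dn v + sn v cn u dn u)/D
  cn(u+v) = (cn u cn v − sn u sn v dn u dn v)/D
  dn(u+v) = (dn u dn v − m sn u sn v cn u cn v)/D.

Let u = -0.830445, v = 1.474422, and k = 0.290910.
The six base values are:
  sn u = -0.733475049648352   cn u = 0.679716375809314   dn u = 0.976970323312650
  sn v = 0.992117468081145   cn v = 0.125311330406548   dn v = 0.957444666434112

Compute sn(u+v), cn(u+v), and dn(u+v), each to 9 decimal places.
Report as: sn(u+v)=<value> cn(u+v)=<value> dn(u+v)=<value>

m = k² = 0.0846286281
D = 1 − m·sn²u·sn²v = 0.9551859511137319
sn(u+v) = (sn u·cn v·dn v + sn v·cn u·dn u)/D = 0.5708268745654788/0.9551859511137319 = 0.5976081137917738
cn(u+v) = (cn u·cn v − sn u·sn v·dn u·dn v)/D = 0.7658569582362308/0.9551859511137319 = 0.8017883401061893
dn(u+v) = (dn u·dn v − m·sn u·sn v·cn u·cn v)/D = 0.9406404881762418/0.9551859511137319 = 0.9847721138271242

sn(u+v)=0.597608114 cn(u+v)=0.801788340 dn(u+v)=0.984772114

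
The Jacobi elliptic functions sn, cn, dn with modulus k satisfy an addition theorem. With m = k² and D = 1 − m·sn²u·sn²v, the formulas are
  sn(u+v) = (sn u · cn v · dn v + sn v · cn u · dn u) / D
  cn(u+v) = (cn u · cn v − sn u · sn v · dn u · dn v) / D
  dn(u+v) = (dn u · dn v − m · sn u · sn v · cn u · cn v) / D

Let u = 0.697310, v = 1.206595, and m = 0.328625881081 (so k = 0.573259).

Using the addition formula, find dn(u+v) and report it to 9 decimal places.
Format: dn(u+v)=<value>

dn(u+v)=0.823374580

sn u = 0.6292182604782636, cn u = 0.7772286540527877, dn u = 0.9326799455158602
sn v = 0.9064634577728971, cn v = 0.4222842641188553, dn v = 0.8543863297394585
m = k² = 0.328625881081
D = 1 − m·sn²u·sn²v = 0.8930932809853723
dn(u+v) = (dn u·dn v − m·sn u·sn v·cn u·cn v)/D = 0.7353503047480087/0.8930932809853723 = 0.8233745795698722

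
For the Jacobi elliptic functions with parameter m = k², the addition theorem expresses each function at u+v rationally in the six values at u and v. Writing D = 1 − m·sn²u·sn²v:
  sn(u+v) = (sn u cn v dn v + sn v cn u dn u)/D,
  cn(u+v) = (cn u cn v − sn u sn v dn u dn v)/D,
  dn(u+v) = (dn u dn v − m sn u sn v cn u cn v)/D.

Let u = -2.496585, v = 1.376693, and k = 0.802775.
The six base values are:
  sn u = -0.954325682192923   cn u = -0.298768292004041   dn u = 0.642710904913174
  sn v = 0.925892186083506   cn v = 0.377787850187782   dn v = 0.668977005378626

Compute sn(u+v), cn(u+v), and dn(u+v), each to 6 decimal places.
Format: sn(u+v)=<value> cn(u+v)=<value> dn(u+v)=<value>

m = k² = 0.644447700625
D = 1 − m·sn²u·sn²v = 0.4968450619873013
sn(u+v) = (sn u·cn v·dn v + sn v·cn u·dn u)/D = -0.4189793865021442/0.4968450619873013 = -0.8432797637683934
cn(u+v) = (cn u·cn v − sn u·sn v·dn u·dn v)/D = 0.2670417370139958/0.4968450619873013 = 0.5374748738487434
dn(u+v) = (dn u·dn v − m·sn u·sn v·cn u·cn v)/D = 0.3656860194745603/0.4968450619873013 = 0.7360162099868204

sn(u+v)=-0.843280 cn(u+v)=0.537475 dn(u+v)=0.736016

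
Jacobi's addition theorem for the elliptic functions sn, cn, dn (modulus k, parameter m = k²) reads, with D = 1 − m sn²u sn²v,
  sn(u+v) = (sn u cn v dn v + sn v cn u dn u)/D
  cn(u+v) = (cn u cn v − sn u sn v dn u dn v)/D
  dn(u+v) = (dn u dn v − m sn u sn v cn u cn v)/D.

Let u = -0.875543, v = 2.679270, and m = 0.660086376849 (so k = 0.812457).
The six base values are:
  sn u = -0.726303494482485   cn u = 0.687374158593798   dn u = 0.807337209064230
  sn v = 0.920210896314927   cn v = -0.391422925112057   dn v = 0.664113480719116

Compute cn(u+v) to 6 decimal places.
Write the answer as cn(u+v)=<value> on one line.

m = k² = 0.660086376849
D = 1 − m·sn²u·sn²v = 0.7051427708411814
cn(u+v) = (cn u·cn v − sn u·sn v·dn u·dn v)/D = 0.08929216872487444/0.7051427708411814 = 0.1266299144191122

cn(u+v)=0.126630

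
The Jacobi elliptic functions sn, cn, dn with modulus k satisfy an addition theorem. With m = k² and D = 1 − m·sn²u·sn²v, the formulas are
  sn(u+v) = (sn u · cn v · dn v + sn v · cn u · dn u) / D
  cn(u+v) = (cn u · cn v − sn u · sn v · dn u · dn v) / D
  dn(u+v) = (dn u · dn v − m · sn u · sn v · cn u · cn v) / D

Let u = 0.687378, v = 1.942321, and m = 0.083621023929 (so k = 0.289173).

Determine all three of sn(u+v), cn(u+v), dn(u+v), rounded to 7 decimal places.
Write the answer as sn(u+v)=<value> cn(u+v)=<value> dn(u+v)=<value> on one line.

sn u = 0.6313289730361265, cn u = 0.7755151370573948, dn u = 0.9831941029142022
sn v = 0.9482407281248102, cn v = -0.3175523917802065, dn v = 0.9616710872816436
m = k² = 0.083621023929
D = 1 − m·sn²u·sn²v = 0.9700315603165195
sn(u+v) = (sn u·cn v·dn v + sn v·cn u·dn u)/D = 0.5302205570301701/0.9700315603165195 = 0.5466013465140867
cn(u+v) = (cn u·cn v − sn u·sn v·dn u·dn v)/D = -0.8122975987362745/0.9700315603165195 = -0.8373929591231272
dn(u+v) = (dn u·dn v − m·sn u·sn v·cn u·cn v)/D = 0.9578374228039367/0.9700315603165195 = 0.9874291332246923

sn(u+v)=0.5466013 cn(u+v)=-0.8373930 dn(u+v)=0.9874291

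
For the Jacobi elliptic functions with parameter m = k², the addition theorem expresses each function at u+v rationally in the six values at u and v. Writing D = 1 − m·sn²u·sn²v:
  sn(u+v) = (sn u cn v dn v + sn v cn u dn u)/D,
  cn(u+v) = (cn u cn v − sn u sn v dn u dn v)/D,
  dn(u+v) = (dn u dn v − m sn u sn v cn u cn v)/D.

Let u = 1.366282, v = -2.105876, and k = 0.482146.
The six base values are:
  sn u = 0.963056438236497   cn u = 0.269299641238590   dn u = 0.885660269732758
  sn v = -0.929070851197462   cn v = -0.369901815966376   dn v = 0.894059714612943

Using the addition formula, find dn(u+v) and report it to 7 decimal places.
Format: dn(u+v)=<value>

m = k² = 0.232464765316
D = 1 − m·sn²u·sn²v = 0.813894896238259
dn(u+v) = (dn u·dn v − m·sn u·sn v·cn u·cn v)/D = 0.7711136356931853/0.813894896238259 = 0.9474363818438911

dn(u+v)=0.9474364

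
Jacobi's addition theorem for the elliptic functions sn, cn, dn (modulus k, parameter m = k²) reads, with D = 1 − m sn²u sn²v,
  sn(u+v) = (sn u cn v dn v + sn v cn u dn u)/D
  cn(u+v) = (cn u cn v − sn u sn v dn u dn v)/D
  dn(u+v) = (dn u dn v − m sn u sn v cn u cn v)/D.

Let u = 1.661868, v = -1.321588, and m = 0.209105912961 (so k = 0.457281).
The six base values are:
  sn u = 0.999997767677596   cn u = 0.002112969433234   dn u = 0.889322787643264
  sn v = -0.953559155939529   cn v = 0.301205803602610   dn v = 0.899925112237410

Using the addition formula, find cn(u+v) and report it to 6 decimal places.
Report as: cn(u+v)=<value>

m = k² = 0.209105912961
D = 1 − m·sn²u·sn²v = 0.8098660565188815
cn(u+v) = (cn u·cn v − sn u·sn v·dn u·dn v)/D = 0.7637909266523446/0.8098660565188815 = 0.9431077157813162

cn(u+v)=0.943108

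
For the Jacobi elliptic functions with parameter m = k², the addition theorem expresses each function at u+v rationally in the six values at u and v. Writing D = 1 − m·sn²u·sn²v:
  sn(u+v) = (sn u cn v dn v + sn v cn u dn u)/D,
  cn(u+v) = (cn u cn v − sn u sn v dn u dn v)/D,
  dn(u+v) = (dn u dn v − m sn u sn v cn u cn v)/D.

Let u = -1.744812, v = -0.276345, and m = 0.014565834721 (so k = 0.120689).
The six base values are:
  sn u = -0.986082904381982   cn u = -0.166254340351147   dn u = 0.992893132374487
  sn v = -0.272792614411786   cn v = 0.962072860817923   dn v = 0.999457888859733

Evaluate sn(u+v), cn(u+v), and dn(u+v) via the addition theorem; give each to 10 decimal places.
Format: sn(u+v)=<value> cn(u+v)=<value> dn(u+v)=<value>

sn(u+v)=-0.9040915538 cn(u+v)=-0.4273388145 dn(u+v)=0.9940292529

m = k² = 0.014565834721
D = 1 − m·sn²u·sn²v = 0.9989460319329475
sn(u+v) = (sn u·cn v·dn v + sn v·cn u·dn u)/D = -0.9031386701679957/0.9989460319329475 = -0.9040915537953879
cn(u+v) = (cn u·cn v − sn u·sn v·dn u·dn v)/D = -0.4268884130094955/0.9989460319329475 = -0.4273388144737629
dn(u+v) = (dn u·dn v − m·sn u·sn v·cn u·cn v)/D = 0.9929815778085948/0.9989460319329475 = 0.9940292528988663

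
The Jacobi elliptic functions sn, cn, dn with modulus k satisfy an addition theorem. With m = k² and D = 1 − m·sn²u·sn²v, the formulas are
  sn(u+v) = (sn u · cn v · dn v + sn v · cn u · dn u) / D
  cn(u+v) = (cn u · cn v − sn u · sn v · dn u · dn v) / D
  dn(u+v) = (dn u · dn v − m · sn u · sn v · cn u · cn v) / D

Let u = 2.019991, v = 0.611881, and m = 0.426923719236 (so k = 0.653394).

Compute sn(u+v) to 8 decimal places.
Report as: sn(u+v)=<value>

sn u = 0.9856427136889162, cn u = -0.1688444282526052, dn u = 0.7650145164667309
sn v = 0.5620342137620199, cn v = 0.8271139840196804, dn v = 0.9301302523994666
m = k² = 0.426923719236
D = 1 − m·sn²u·sn²v = 0.8689868695929578
sn(u+v) = (sn u·cn v·dn v + sn v·cn u·dn u)/D = 0.6856812556840006/0.8689868695929578 = 0.7890582466512763

sn(u+v)=0.78905825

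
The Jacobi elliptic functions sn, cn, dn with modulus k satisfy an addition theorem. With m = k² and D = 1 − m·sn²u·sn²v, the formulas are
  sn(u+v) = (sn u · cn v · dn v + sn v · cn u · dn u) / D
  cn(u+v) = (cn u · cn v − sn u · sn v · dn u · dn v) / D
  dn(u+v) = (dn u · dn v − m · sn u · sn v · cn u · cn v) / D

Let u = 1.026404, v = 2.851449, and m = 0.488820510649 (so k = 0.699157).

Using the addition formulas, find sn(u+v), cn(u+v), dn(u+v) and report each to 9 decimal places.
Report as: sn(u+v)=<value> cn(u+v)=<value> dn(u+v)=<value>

sn(u+v)=-0.186774247 cn(u+v)=-0.982402861 dn(u+v)=0.991437180

sn u = 0.8166455462866229, cn u = 0.5771395426846295, dn u = 0.8209754798590939
sn v = 0.7150399870538666, cn v = -0.6990835550304457, dn v = 0.8660685782189359
m = k² = 0.488820510649
D = 1 − m·sn²u·sn²v = 0.83332238591113
sn(u+v) = (sn u·cn v·dn v + sn v·cn u·dn u)/D = -0.1556431611753421/0.83332238591113 = -0.1867742470462575
cn(u+v) = (cn u·cn v − sn u·sn v·dn u·dn v)/D = -0.8186582957742289/0.83332238591113 = -0.982402860663742
dn(u+v) = (dn u·dn v − m·sn u·sn v·cn u·cn v)/D = 0.8261867965978419/0.83332238591113 = 0.9914371803350917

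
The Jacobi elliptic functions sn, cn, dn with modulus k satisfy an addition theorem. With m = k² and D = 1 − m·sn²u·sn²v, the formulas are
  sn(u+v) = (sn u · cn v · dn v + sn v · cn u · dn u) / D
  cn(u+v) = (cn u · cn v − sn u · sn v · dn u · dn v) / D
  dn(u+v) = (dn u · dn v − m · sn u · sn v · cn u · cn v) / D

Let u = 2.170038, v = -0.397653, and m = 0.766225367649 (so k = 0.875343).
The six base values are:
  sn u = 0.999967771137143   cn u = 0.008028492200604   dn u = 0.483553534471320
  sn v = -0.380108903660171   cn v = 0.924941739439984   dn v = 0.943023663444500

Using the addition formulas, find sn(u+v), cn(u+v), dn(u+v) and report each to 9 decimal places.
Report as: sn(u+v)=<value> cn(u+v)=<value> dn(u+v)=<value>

m = k² = 0.766225367649
D = 1 − m·sn²u·sn²v = 0.8893007655821394
sn(u+v) = (sn u·cn v·dn v + sn v·cn u·dn u)/D = 0.8707381752504658/0.8893007655821394 = 0.9791267577291216
cn(u+v) = (cn u·cn v − sn u·sn v·dn u·dn v)/D = 0.1807508833352371/0.8893007655821394 = 0.2032505653100579
dn(u+v) = (dn u·dn v − m·sn u·sn v·cn u·cn v)/D = 0.4581651387922486/0.8893007655821394 = 0.5151970587727224

sn(u+v)=0.979126758 cn(u+v)=0.203250565 dn(u+v)=0.515197059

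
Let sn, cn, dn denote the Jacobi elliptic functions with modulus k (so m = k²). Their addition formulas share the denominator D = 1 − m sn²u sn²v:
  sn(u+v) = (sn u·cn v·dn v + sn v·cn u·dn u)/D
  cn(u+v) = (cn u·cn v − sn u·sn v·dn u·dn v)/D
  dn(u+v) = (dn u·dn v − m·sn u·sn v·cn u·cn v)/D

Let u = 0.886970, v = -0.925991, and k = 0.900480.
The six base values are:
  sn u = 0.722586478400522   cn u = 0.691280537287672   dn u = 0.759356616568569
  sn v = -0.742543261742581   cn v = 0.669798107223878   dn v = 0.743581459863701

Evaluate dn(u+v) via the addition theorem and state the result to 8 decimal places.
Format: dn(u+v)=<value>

m = k² = 0.8108642304
D = 1 − m·sn²u·sn²v = 0.7665621220963229
dn(u+v) = (dn u·dn v − m·sn u·sn v·cn u·cn v)/D = 0.7660891916757898/0.7665621220963229 = 0.9993830501052678

dn(u+v)=0.99938305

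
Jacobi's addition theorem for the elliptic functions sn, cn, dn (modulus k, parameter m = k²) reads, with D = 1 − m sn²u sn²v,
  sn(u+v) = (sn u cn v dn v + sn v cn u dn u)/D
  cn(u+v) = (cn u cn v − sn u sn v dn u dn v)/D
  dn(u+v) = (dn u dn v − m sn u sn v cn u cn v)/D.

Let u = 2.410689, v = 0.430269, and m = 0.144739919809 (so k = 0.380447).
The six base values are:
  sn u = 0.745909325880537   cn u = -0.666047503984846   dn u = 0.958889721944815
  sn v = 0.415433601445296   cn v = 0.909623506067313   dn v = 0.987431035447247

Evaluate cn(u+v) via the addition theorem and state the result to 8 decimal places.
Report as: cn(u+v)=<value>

m = k² = 0.144739919809
D = 1 − m·sn²u·sn²v = 0.9861016372415249
cn(u+v) = (cn u·cn v − sn u·sn v·dn u·dn v)/D = -0.8992544823139401/0.9861016372415249 = -0.9119287995804093

cn(u+v)=-0.91192880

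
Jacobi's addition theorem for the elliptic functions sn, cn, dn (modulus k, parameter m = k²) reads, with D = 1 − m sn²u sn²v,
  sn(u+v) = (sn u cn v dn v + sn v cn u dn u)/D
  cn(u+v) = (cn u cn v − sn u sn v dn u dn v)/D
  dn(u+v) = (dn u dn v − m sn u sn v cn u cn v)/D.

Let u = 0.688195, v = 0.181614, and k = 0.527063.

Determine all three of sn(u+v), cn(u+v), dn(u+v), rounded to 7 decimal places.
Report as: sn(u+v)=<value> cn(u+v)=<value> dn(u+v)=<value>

sn(u+v)=0.7471412 cn(u+v)=0.6646653 dn(u+v)=0.9192002

sn u = 0.6245283589041176, cn u = 0.7810021311907732, dn u = 0.9442721442524916
sn v = 0.1803463864027874, cn v = 0.9836031623126557, dn v = 0.9954721265194871
m = k² = 0.277795405969
D = 1 − m·sn²u·sn²v = 0.9964759320272018
sn(u+v) = (sn u·cn v·dn v + sn v·cn u·dn u)/D = 0.7445082429359065/0.9964759320272018 = 0.7471412193782749
cn(u+v) = (cn u·cn v − sn u·sn v·dn u·dn v)/D = 0.6623230022503897/0.9964759320272018 = 0.6646653280455846
dn(u+v) = (dn u·dn v − m·sn u·sn v·cn u·cn v)/D = 0.9159608978744747/0.9964759320272018 = 0.9192002219371925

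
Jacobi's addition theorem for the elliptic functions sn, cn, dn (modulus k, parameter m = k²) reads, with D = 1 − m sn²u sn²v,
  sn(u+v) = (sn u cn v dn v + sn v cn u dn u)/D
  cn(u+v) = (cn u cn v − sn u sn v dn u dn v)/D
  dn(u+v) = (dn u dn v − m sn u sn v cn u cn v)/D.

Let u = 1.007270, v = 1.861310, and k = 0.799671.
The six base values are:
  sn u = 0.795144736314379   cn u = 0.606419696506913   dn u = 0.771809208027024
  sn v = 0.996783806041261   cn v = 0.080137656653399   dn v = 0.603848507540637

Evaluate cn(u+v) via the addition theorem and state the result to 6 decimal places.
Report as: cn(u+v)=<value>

m = k² = 0.639473708241
D = 1 − m·sn²u·sn²v = 0.5982859537195966
cn(u+v) = (cn u·cn v − sn u·sn v·dn u·dn v)/D = -0.3207929301879262/0.5982859537195966 = -0.5361866314820333

cn(u+v)=-0.536187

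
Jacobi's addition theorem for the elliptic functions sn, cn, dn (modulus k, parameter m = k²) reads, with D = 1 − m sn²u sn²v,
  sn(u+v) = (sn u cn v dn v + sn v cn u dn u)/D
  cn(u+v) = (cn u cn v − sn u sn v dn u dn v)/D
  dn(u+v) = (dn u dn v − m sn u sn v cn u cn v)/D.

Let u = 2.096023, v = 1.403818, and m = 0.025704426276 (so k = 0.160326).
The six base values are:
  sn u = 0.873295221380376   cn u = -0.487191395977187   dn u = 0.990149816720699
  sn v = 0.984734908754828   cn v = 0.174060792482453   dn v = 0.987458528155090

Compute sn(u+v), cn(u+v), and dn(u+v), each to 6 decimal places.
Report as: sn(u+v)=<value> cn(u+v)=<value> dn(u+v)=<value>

m = k² = 0.025704426276
D = 1 − m·sn²u·sn²v = 0.98099058508392
sn(u+v) = (sn u·cn v·dn v + sn v·cn u·dn u)/D = -0.3249286327547431/0.98099058508392 = -0.3312250267182194
cn(u+v) = (cn u·cn v − sn u·sn v·dn u·dn v)/D = -0.9256154231857986/0.98099058508392 = -0.9435517906694443
dn(u+v) = (dn u·dn v − m·sn u·sn v·cn u·cn v)/D = 0.9796063955804548/0.98099058508392 = 0.9985889879836647

sn(u+v)=-0.331225 cn(u+v)=-0.943552 dn(u+v)=0.998589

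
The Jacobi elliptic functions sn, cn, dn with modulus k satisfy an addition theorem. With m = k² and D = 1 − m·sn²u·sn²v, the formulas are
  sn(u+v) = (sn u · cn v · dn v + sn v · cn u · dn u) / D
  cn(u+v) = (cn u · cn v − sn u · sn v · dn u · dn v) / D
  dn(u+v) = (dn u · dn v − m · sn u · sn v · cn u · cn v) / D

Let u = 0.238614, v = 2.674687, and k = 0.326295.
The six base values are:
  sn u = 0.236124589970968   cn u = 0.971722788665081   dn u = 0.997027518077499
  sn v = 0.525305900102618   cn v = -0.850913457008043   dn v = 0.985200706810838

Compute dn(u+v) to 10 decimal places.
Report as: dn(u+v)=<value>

m = k² = 0.106468427025
D = 1 − m·sn²u·sn²v = 0.9983619474551079
dn(u+v) = (dn u·dn v − m·sn u·sn v·cn u·cn v)/D = 0.9931916994406481/0.9983619474551079 = 0.9948212689519676

dn(u+v)=0.9948212690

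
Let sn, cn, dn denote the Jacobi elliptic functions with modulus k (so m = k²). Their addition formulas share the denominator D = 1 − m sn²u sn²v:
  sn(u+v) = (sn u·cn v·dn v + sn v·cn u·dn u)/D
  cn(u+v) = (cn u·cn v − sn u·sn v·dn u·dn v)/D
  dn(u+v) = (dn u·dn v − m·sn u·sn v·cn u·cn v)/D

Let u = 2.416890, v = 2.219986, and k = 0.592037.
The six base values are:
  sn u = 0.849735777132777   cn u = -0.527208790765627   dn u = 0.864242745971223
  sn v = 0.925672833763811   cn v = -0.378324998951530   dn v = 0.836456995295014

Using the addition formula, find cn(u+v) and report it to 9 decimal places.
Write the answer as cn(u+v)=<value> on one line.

cn(u+v)=-0.471387270

m = k² = 0.350507809369
D = 1 − m·sn²u·sn²v = 0.7831394556248569
cn(u+v) = (cn u·cn v − sn u·sn v·dn u·dn v)/D = -0.369161969886767/0.7831394556248569 = -0.4713872698346139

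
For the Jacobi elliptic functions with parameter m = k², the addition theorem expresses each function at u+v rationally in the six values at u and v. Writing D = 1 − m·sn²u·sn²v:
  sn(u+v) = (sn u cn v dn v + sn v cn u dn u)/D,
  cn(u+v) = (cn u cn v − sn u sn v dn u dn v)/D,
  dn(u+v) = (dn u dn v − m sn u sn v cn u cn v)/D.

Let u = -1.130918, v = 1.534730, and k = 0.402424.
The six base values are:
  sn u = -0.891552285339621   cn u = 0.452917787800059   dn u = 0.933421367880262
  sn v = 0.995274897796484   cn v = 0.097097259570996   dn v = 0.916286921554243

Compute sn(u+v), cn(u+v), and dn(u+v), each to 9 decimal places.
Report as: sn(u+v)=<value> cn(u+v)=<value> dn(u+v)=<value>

m = k² = 0.161945075776
D = 1 − m·sn²u·sn²v = 0.8724890493446584
sn(u+v) = (sn u·cn v·dn v + sn v·cn u·dn u)/D = 0.341445072114437/0.8724890493446584 = 0.3913459686066001
cn(u+v) = (cn u·cn v − sn u·sn v·dn u·dn v)/D = 0.8029024872019719/0.8724890493446584 = 0.9202436269028773
dn(u+v) = (dn u·dn v − m·sn u·sn v·cn u·cn v)/D = 0.8616013098380427/0.8724890493446584 = 0.9875210588433245

sn(u+v)=0.391345969 cn(u+v)=0.920243627 dn(u+v)=0.987521059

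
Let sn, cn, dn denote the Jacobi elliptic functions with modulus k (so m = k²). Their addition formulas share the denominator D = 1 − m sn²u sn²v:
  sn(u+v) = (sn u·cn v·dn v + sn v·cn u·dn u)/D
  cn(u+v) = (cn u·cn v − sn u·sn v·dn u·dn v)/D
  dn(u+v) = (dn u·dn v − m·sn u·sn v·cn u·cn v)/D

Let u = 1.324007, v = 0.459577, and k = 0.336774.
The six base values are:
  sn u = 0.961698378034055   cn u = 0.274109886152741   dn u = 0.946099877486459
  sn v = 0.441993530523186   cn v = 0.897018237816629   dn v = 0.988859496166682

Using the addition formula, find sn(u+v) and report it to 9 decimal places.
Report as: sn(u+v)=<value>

sn(u+v)=0.987919603

m = k² = 0.113416727076
D = 1 − m·sn²u·sn²v = 0.9795078888492121
sn(u+v) = (sn u·cn v·dn v + sn v·cn u·dn u)/D = 0.9676750443384946/0.9795078888492121 = 0.987919602643916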